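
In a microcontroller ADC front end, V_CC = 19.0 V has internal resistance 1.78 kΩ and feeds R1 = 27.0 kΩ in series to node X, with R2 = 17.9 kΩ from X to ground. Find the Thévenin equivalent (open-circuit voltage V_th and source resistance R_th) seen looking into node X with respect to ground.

R1' = 1.78 + 27.0 = 28.78 kΩ (source resistance + R1).
V_th is the unloaded tap voltage: V_CC · R2/(R1'+R2) = 19.0 × 0.3835 = 7.286 V.
Looking into X with the source shorted: R_th = R1'·R2/(R1'+R2) = 28.78 × 17.9/46.68 = 11.04 kΩ.

V_th ≈ 7.29 V, R_th ≈ 11.0 kΩ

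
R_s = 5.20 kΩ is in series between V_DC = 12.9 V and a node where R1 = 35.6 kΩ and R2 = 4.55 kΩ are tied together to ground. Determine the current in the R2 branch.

I ≈ 1.24 mA

Combine the parallel branches: R_p = (1/35.6 + 1/4.55)⁻¹ = 4.034 kΩ.
Node voltage V_A = V_DC · R_p/(R_s + R_p) = 12.9 × 0.4369 = 5.636 V.
Branch current I = V_A/R2 = 5.636/4.55 = 1.239 mA.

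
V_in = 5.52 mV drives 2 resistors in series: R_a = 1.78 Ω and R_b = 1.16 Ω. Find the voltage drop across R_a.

Series total: ΣR = 1.78 + 1.16 = 2.940 Ω.
Voltage divider: V = V_in · (1.780 / 2.940) = 5.52 × 0.6054 = 3.342 mV.

V ≈ 3.34 mV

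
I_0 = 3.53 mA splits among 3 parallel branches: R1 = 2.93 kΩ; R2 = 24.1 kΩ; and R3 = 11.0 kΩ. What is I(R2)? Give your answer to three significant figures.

Conductances: ΣG = 1/2.93 + 1/24.1 + 1/11.0 = 0.4737 (1/kΩ).
By the current-divider rule, I = I_0 · G_k/ΣG = 3.53 × 0.08760 = 0.3092 mA.

I ≈ 0.309 mA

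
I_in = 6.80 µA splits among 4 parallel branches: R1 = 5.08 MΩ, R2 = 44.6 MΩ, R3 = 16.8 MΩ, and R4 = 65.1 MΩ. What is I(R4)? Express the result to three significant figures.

I ≈ 0.355 µA

ΣG = 1/5.08 + 1/44.6 + 1/16.8 + 1/65.1 = 0.2942.
By the current-divider rule, I = I_in · G_k/ΣG = 6.80 × 0.05222 = 0.3551 µA.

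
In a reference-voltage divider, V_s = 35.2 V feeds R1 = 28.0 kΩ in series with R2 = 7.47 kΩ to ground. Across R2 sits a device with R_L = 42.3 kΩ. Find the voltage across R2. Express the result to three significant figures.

R2 ‖ R_L = (7.47 × 42.3)/(7.47 + 42.3) = 6.349 kΩ.
Now apply the divider: V_out = 35.2 × 0.1848 = 6.506 V.

V_out ≈ 6.51 V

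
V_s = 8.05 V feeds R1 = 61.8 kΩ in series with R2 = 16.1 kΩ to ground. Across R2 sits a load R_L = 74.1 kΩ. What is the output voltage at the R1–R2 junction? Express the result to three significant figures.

V_out ≈ 1.42 V

R2 ‖ R_L = (16.1 × 74.1)/(16.1 + 74.1) = 13.23 kΩ.
Now apply the divider: V_out = 8.05 × 0.1763 = 1.419 V.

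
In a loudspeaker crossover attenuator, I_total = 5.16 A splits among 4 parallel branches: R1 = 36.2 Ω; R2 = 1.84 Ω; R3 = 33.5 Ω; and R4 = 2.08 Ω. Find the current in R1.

Conductances: ΣG = 1/36.2 + 1/1.84 + 1/33.5 + 1/2.08 = 1.082 (1/Ω).
By the current-divider rule, I = I_total · G_k/ΣG = 5.16 × 0.02554 = 0.1318 A.

I ≈ 0.132 A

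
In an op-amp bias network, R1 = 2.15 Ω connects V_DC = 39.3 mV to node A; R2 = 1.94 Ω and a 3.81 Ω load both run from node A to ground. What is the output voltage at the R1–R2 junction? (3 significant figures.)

V_out ≈ 14.7 mV

R2 ‖ R_L = (1.94 × 3.81)/(1.94 + 3.81) = 1.285 Ω.
Voltage divider with the loaded lower leg: V_out = 39.3 × 1.285/(2.15 + 1.285) = 39.3 × 0.3742 = 14.71 mV.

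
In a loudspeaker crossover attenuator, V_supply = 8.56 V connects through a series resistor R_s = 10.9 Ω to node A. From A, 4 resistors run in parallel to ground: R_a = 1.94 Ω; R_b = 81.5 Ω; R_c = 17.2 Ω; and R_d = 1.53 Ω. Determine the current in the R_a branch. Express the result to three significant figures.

I ≈ 0.304 A

Combine the parallel branches: R_p = (1/1.94 + 1/81.5 + 1/17.2 + 1/1.53)⁻¹ = 0.8068 Ω.
Node voltage V_A = V_supply · R_p/(R_s + R_p) = 8.56 × 0.06892 = 0.5899 V.
Branch current I = V_A/R_a = 0.5899/1.94 = 0.3041 A.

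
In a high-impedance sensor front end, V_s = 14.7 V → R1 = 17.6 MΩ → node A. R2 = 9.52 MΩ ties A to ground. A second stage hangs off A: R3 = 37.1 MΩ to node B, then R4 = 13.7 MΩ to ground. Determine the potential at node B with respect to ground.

V_B ≈ 1.24 V

Looking into the second stage from A: R3 + R4 = 50.80 MΩ appears in parallel with R2.
Effective lower resistance at A: R2 ‖ 50.80 = 8.018 MΩ.
V_A = 14.7 × 8.018/(17.6 + 8.018) = 4.601 V.
Then the unloaded second divider: V_B = V_A × R4/(R3+R4) = 4.601 × 0.2697 = 1.241 V.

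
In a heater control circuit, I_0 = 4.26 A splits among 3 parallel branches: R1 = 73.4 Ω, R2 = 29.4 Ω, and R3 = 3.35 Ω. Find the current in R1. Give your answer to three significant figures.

Total conductance ΣG = 1/73.4 + 1/29.4 + 1/3.35 = 0.3461 (units of 1/Ω).
R1 takes the fraction G_k/ΣG = 0.01362/0.3461 = 0.03936, so I = 4.26 × 0.03936 = 0.1677 A.

I ≈ 0.168 A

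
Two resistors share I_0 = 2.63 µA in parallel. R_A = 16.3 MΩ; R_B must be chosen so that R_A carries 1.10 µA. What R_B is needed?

The fraction through R_A equals R_B/(R_A+R_B).
1.10/2.63 = R_B/(R_A + R_B) → R_B = R_A · (0.4183)/(1 − 0.4183) = 16.3 × 0.7190 = 11.72 MΩ.

R_B ≈ 11.7 MΩ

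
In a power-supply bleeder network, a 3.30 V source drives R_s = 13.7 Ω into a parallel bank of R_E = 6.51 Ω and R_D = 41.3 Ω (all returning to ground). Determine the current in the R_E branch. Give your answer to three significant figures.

Combine the parallel branches: R_p = (1/6.51 + 1/41.3)⁻¹ = 5.624 Ω.
V_A = 3.30 × 5.624/19.32 = 0.9604 V.
I(R_E) = V_A / R_E = 0.9604/6.51 = 0.1475 A.

I ≈ 0.148 A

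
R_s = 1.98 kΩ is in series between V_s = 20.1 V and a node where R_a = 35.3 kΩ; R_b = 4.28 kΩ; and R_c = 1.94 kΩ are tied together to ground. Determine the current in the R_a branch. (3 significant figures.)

I ≈ 0.224 mA

Parallel bank: R_p = 1/(1/35.3 + 1/4.28 + 1/1.94) = 1.286 kΩ.
Node voltage V_A = V_s · R_p/(R_s + R_p) = 20.1 × 0.3938 = 7.915 V.
I(R_a) = V_A / R_a = 7.915/35.3 = 0.2242 mA.
(Equivalently: I_total = 6.154 mA, then current-divider fraction G_k/ΣG = 0.03644.)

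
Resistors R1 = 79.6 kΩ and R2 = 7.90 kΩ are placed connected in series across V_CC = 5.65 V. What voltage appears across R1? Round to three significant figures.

ΣR = 79.6 + 7.90 = 87.50 kΩ.
V = V_CC · R/ΣR = 5.65 × 0.9097 = 5.140 V.

V ≈ 5.14 V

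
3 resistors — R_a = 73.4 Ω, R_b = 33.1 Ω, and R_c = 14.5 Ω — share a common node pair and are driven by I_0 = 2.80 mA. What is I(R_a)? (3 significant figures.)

I ≈ 0.338 mA

ΣG = 1/73.4 + 1/33.1 + 1/14.5 = 0.1128.
Current divider: I(R_a) = I_0 · G_k/ΣG = 2.80 × (0.01362/0.1128) = 2.80 × 0.1208 = 0.3382 mA.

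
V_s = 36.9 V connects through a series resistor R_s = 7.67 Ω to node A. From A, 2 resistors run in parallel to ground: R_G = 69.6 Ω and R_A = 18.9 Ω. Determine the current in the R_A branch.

I ≈ 1.29 A

Parallel bank: R_p = 1/(1/69.6 + 1/18.9) = 14.86 Ω.
Node voltage V_A = V_s · R_p/(R_s + R_p) = 36.9 × 0.6596 = 24.34 V.
I(R_A) = V_A / R_A = 24.34/18.9 = 1.288 A.
(Check via current divider: I_total = 1.638 A; share G_k/ΣG = 0.7864 → same result.)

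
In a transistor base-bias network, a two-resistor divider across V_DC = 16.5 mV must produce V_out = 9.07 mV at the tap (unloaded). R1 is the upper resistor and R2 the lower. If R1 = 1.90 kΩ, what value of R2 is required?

R2 ≈ 2.32 kΩ

Required fraction k = V_out/V_DC = 0.5497.
R2 = R1 · 0.5497/(1 − 0.5497) = 2.319 kΩ.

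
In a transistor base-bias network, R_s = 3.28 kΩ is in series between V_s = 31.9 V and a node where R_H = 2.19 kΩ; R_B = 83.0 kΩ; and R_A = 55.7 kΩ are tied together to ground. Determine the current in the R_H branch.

I ≈ 5.61 mA

Equivalent of the parallel group: R_p = 2.055 kΩ.
V_A = 31.9 × 2.055/5.335 = 12.29 V.
I(R_H) = V_A / R_H = 12.29/2.19 = 5.611 mA.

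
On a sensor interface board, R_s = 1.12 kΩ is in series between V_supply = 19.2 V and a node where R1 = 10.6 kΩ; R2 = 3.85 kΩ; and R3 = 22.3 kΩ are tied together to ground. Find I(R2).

I ≈ 3.45 mA

Equivalent of the parallel group: R_p = 2.507 kΩ.
V_A by voltage divider: V_A = 19.2 × 2.507/(1.12 + 2.507) = 13.27 V.
Branch current I = V_A/R2 = 13.27/3.85 = 3.447 mA.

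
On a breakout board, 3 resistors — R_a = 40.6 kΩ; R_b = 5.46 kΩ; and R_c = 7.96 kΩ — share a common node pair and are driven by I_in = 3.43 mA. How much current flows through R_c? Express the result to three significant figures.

I ≈ 1.29 mA

ΣG = 1/40.6 + 1/5.46 + 1/7.96 = 0.3334.
By the current-divider rule, I = I_in · G_k/ΣG = 3.43 × 0.3768 = 1.292 mA.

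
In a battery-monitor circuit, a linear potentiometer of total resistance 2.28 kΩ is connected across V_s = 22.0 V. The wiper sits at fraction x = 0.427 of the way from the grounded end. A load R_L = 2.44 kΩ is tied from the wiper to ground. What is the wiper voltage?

Split the track: R_lower = x·R_p = 0.9736 kΩ, R_upper = (1−x)·R_p = 1.306 kΩ.
R_L loads the lower segment: effective lower R = 0.6959 kΩ.
Loaded-divider output: V_out = 22.0 × 0.3475 = 7.646 V.
(Unloaded: V_out = x·V_s = 9.39 V.)

V_out ≈ 7.65 V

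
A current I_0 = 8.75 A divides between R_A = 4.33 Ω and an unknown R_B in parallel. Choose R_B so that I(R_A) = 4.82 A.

The fraction through R_A equals R_B/(R_A+R_B).
4.82/8.75 = R_B/(R_A + R_B) → R_B = R_A · (0.5509)/(1 − 0.5509) = 4.33 × 1.226 = 5.311 Ω.

R_B ≈ 5.31 Ω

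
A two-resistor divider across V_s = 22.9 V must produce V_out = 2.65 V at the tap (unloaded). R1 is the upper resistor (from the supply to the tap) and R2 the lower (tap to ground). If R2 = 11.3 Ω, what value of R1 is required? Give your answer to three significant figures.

R1 ≈ 86.3 Ω

V_out/V_s = R2/(R1+R2) = 0.1157.
So R1 = R2 · (V_s/V_out − 1) = 11.3 × (22.9/2.65 − 1) = 11.3 × 7.642 = 86.35 Ω.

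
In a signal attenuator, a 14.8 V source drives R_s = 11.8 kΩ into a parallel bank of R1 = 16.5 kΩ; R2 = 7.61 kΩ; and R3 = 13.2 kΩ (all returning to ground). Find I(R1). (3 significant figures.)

I ≈ 0.216 mA

Parallel bank: R_p = 1/(1/16.5 + 1/7.61 + 1/13.2) = 3.735 kΩ.
V_A = 14.8 × 3.735/15.53 = 3.558 V.
Branch current I = V_A/R1 = 3.558/16.5 = 0.2156 mA.
(Check via current divider: I_total = 0.9527 mA; share G_k/ΣG = 0.2263 → same result.)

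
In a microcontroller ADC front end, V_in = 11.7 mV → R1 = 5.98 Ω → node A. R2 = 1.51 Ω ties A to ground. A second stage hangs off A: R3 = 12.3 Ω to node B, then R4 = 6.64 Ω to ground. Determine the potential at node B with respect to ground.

V_B ≈ 0.777 mV

The second stage (R3 + R4 = 18.94 Ω) loads node A in parallel with R2.
Effective lower resistance at A: R2 ‖ 18.94 = 1.399 Ω.
First divider: V_A = V_in · 1.399/(5.98 + 1.399) = 2.218 mV.
V_B = V_A × 0.3506 = 0.7774 mV.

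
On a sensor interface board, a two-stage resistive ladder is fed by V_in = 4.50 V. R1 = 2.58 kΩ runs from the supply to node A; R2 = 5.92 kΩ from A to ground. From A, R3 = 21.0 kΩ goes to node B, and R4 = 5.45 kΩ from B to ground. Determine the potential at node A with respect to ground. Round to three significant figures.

Node A sees R2 in parallel with the series input of stage 2, R3 + R4 = 26.45 kΩ.
R2 ‖ (R3+R4) = 4.837 kΩ.
First divider: V_A = V_in · 4.837/(2.58 + 4.837) = 2.935 V.

V_A ≈ 2.93 V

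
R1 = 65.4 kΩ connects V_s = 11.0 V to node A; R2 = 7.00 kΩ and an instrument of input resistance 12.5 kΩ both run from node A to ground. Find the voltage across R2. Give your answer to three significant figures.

R2 ‖ R_L = (7.00 × 12.5)/(7.00 + 12.5) = 4.487 kΩ.
Now apply the divider: V_out = 11.0 × 0.06421 = 0.7063 V.

V_out ≈ 0.706 V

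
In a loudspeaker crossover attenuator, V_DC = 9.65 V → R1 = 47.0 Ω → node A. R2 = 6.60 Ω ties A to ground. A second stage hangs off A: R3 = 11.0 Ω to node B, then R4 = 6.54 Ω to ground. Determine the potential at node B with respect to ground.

Looking into the second stage from A: R3 + R4 = 17.54 Ω appears in parallel with R2.
Effective lower resistance at A: R2 ‖ 17.54 = 4.796 Ω.
V_A = 9.65 × 4.796/(47.0 + 4.796) = 0.8935 V.
V_B = V_A × 0.3729 = 0.3331 V.

V_B ≈ 0.333 V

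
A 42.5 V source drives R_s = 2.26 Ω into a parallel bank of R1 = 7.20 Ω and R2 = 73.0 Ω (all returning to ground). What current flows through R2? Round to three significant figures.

I ≈ 0.433 A

Equivalent of the parallel group: R_p = 6.554 Ω.
V_A = 42.5 × 6.554/8.814 = 31.60 V.
Branch current I = V_A/R2 = 31.60/73.0 = 0.4329 A.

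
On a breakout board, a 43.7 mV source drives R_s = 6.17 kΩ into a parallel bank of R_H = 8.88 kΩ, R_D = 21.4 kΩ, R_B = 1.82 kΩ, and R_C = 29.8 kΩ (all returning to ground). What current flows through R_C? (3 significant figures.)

I ≈ 0.263 µA

Equivalent of the parallel group: R_p = 1.347 kΩ.
V_A = 43.7 × 1.347/7.517 = 7.831 mV.
Branch current I = V_A/R_C = 7.831/29.8 = 0.2628 µA.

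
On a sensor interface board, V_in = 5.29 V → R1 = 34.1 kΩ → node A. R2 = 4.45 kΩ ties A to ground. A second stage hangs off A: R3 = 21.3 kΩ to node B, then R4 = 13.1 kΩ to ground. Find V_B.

V_B ≈ 0.209 V

Node A sees R2 in parallel with the series input of stage 2, R3 + R4 = 34.40 kΩ.
R2 ‖ (R3+R4) = 3.940 kΩ.
First divider: V_A = V_in · 3.940/(34.1 + 3.940) = 0.5479 V.
V_B = V_A × 0.3808 = 0.2087 V.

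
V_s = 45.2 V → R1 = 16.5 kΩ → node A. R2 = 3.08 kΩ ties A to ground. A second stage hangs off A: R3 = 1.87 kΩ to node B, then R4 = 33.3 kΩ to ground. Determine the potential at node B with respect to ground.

V_B ≈ 6.27 V

Node A sees R2 in parallel with the series input of stage 2, R3 + R4 = 35.17 kΩ.
Effective lower resistance at A: R2 ‖ 35.17 = 2.832 kΩ.
So V_A = 45.2 × 0.1465 = 6.621 V.
Then the unloaded second divider: V_B = V_A × R4/(R3+R4) = 6.621 × 0.9468 = 6.269 V.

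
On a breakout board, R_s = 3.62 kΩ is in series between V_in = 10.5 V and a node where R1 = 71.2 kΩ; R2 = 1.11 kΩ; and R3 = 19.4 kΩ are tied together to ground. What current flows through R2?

I ≈ 2.10 mA

Parallel bank: R_p = 1/(1/71.2 + 1/1.11 + 1/19.4) = 1.035 kΩ.
V_A = 10.5 × 1.035/4.655 = 2.334 V.
Branch current I = V_A/R2 = 2.334/1.11 = 2.103 mA.
(Check via current divider: I_total = 2.256 mA; share G_k/ΣG = 0.9321 → same result.)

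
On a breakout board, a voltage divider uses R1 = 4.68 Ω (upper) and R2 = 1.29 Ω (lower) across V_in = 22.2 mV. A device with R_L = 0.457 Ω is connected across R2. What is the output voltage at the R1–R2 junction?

V_out ≈ 1.49 mV

R2 ‖ R_L = (1.29 × 0.457)/(1.29 + 0.457) = 0.3375 Ω.
Now apply the divider: V_out = 22.2 × 0.06726 = 1.493 mV.
(Unloaded it would be 4.80 mV; the load pulls it down.)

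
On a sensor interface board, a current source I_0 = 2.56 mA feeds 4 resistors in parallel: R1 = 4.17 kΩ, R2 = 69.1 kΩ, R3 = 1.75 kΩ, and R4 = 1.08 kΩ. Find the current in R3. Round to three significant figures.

ΣG = 1/4.17 + 1/69.1 + 1/1.75 + 1/1.08 = 1.752.
Current divider: I(R3) = I_0 · G_k/ΣG = 2.56 × (0.5714/1.752) = 2.56 × 0.3262 = 0.8351 mA.

I ≈ 0.835 mA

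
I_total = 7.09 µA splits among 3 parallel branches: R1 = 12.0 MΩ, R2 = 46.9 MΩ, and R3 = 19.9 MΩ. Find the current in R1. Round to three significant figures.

ΣG = 1/12.0 + 1/46.9 + 1/19.9 = 0.1549.
Current divider: I(R1) = I_total · G_k/ΣG = 7.09 × (0.08333/0.1549) = 7.09 × 0.5380 = 3.814 µA.

I ≈ 3.81 µA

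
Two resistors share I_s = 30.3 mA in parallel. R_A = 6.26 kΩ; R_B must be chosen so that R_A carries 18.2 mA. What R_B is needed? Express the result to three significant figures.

Two-branch current divider: I_A = I_s · R_B/(R_A + R_B).
18.2/30.3 = R_B/(R_A + R_B) → R_B = R_A · (0.6007)/(1 − 0.6007) = 6.26 × 1.504 = 9.416 kΩ.

R_B ≈ 9.42 kΩ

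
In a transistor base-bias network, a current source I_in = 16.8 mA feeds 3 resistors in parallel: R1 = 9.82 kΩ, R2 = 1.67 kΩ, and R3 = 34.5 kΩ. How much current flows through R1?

Total conductance ΣG = 1/9.82 + 1/1.67 + 1/34.5 = 0.7296 (units of 1/kΩ).
Current divider: I(R1) = I_in · G_k/ΣG = 16.8 × (0.1018/0.7296) = 16.8 × 0.1396 = 2.345 mA.

I ≈ 2.34 mA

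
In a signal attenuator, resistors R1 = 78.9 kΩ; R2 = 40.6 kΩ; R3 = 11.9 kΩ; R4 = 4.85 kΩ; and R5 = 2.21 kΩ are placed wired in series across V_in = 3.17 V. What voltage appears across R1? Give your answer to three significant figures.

V ≈ 1.81 V

Total series resistance ΣR = 78.9 + 40.6 + 11.9 + 4.85 + 2.21 = 138.5 kΩ.
Voltage divider: V = V_in · (78.90 / 138.5) = 3.17 × 0.5698 = 1.806 V.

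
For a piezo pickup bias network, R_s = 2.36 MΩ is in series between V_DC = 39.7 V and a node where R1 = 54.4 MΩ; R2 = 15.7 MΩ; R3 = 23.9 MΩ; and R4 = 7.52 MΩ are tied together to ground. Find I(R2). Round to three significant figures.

Equivalent of the parallel group: R_p = 3.893 MΩ.
V_A by voltage divider: V_A = 39.7 × 3.893/(2.36 + 3.893) = 24.72 V.
Branch current I = V_A/R2 = 24.72/15.7 = 1.574 µA.
(Equivalently: I_total = 6.349 µA, then current-divider fraction G_k/ΣG = 0.2479.)

I ≈ 1.57 µA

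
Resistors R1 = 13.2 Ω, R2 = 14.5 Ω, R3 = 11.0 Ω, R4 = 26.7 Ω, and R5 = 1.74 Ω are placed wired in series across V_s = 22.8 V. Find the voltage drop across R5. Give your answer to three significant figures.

V ≈ 0.591 V

Total series resistance ΣR = 13.2 + 14.5 + 11.0 + 26.7 + 1.74 = 67.14 Ω.
By the voltage-divider rule, V = 22.8 × 1.740/67.14 = 0.5909 V.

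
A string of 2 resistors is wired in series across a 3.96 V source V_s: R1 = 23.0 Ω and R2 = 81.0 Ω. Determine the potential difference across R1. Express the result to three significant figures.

V ≈ 0.876 V

Series total: ΣR = 23.0 + 81.0 = 104.0 Ω.
Voltage divider: V = V_s · (23.00 / 104.0) = 3.96 × 0.2212 = 0.8758 V.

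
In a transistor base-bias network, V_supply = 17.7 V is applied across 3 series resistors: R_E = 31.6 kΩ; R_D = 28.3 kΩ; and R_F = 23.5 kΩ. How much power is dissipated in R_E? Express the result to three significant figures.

P ≈ 1.42 mW

Series current I = V_supply/ΣR = 17.7/83.40 = 0.2122 mA.
V(R_E) = I·R = 6.706 V; P = V·I = 6.706 × 0.2122 = 1.423 mW.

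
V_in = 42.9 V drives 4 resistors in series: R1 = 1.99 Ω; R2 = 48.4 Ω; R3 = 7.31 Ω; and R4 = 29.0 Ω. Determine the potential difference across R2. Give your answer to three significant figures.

V ≈ 23.9 V

ΣR = 1.99 + 48.4 + 7.31 + 29.0 = 86.70 Ω.
V = V_in · R/ΣR = 42.9 × 0.5582 = 23.95 V.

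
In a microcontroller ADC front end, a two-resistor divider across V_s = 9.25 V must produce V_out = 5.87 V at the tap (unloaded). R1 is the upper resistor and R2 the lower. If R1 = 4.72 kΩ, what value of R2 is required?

R2 ≈ 8.20 kΩ

Required fraction k = V_out/V_s = 0.6346.
So R2 = R1 · V_out/(V_s − V_out) = 4.72 × 5.87/(9.25 − 5.87) = 4.72 × 1.737 = 8.197 kΩ.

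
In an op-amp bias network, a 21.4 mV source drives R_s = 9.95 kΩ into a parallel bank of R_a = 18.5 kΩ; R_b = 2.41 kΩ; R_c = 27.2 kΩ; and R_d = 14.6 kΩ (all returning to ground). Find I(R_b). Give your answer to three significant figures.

Parallel bank: R_p = 1/(1/18.5 + 1/2.41 + 1/27.2 + 1/14.6) = 1.741 kΩ.
V_A = 21.4 × 1.741/11.69 = 3.187 mV.
Branch current I = V_A/R_b = 3.187/2.41 = 1.323 µA.
(Check via current divider: I_total = 1.830 µA; share G_k/ΣG = 0.7226 → same result.)

I ≈ 1.32 µA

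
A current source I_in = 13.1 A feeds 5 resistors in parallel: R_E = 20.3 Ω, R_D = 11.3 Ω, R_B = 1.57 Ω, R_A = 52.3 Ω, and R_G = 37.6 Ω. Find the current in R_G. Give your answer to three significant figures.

I ≈ 0.425 A

Total conductance ΣG = 1/20.3 + 1/11.3 + 1/1.57 + 1/52.3 + 1/37.6 = 0.8204 (units of 1/Ω).
By the current-divider rule, I = I_in · G_k/ΣG = 13.1 × 0.03242 = 0.4247 A.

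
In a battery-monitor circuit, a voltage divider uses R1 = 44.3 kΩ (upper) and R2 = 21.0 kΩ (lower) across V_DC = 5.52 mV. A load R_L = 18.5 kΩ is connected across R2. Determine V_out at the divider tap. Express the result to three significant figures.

V_out ≈ 1.00 mV

The load sits in parallel with R2, giving an effective lower resistance R2' = R2·R_L/(R2+R_L) = 9.835 kΩ.
Voltage divider with the loaded lower leg: V_out = 5.52 × 9.835/(44.3 + 9.835) = 5.52 × 0.1817 = 1.003 mV.
(Unloaded it would be 1.78 mV; the load pulls it down.)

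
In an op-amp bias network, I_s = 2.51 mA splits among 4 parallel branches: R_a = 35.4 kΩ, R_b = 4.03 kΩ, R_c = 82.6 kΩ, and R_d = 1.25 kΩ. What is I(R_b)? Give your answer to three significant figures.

ΣG = 1/35.4 + 1/4.03 + 1/82.6 + 1/1.25 = 1.088.
Current divider: I(R_b) = I_s · G_k/ΣG = 2.51 × (0.2481/1.088) = 2.51 × 0.2280 = 0.5722 mA.

I ≈ 0.572 mA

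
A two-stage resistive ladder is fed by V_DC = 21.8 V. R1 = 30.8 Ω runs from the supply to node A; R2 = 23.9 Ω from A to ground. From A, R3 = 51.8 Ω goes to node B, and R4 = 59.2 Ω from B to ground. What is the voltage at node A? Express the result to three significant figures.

V_A ≈ 8.50 V

Node A sees R2 in parallel with the series input of stage 2, R3 + R4 = 111.0 Ω.
Effective lower resistance at A: R2 ‖ 111.0 = 19.67 Ω.
So V_A = 21.8 × 0.3897 = 8.495 V.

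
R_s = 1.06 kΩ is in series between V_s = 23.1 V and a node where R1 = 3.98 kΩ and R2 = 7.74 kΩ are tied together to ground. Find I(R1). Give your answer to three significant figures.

I ≈ 4.14 mA

Equivalent of the parallel group: R_p = 2.628 kΩ.
Node voltage V_A = V_s · R_p/(R_s + R_p) = 23.1 × 0.7126 = 16.46 V.
Branch current I = V_A/R1 = 16.46/3.98 = 4.136 mA.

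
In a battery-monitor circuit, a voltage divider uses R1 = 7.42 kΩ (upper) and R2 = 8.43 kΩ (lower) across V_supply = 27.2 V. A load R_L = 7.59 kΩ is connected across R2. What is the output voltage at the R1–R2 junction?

First combine the lower leg with the load: R2 ‖ R_L = 3.994 kΩ.
Then V_out = V_supply · R2'/(R1 + R2') = 27.2 × 3.994/11.41 = 9.518 V.

V_out ≈ 9.52 V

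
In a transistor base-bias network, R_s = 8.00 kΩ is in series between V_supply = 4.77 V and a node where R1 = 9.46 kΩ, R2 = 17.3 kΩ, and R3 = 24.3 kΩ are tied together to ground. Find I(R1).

I ≈ 0.191 mA

Equivalent of the parallel group: R_p = 4.886 kΩ.
V_A by voltage divider: V_A = 4.77 × 4.886/(8.00 + 4.886) = 1.809 V.
Branch current I = V_A/R1 = 1.809/9.46 = 0.1912 mA.
(Check via current divider: I_total = 0.3702 mA; share G_k/ΣG = 0.5165 → same result.)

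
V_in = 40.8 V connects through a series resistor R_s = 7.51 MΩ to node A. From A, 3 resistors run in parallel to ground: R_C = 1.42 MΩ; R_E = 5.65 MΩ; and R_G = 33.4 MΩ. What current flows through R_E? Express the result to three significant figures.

Equivalent of the parallel group: R_p = 1.098 MΩ.
Node voltage V_A = V_in · R_p/(R_s + R_p) = 40.8 × 0.1275 = 5.202 V.
I(R_E) = V_A / R_E = 5.202/5.65 = 0.9207 µA.

I ≈ 0.921 µA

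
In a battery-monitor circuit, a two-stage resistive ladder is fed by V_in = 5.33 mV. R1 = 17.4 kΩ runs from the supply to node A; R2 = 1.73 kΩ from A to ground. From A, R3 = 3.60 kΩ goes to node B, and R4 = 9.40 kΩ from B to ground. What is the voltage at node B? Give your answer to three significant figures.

Node A sees R2 in parallel with the series input of stage 2, R3 + R4 = 13.00 kΩ.
Effective lower resistance at A: R2 ‖ 13.00 = 1.527 kΩ.
First divider: V_A = V_in · 1.527/(17.4 + 1.527) = 0.4300 mV.
Then the unloaded second divider: V_B = V_A × R4/(R3+R4) = 0.4300 × 0.7231 = 0.3109 mV.

V_B ≈ 0.311 mV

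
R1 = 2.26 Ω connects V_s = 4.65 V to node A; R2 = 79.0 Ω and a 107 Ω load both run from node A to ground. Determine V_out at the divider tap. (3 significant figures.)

V_out ≈ 4.43 V

First combine the lower leg with the load: R2 ‖ R_L = 45.45 Ω.
Now apply the divider: V_out = 4.65 × 0.9526 = 4.430 V.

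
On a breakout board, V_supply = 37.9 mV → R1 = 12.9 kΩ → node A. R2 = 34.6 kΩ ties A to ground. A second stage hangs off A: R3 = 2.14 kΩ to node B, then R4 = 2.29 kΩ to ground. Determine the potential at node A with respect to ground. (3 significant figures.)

Looking into the second stage from A: R3 + R4 = 4.430 kΩ appears in parallel with R2.
R2 ‖ (R3+R4) = 3.927 kΩ.
V_A = 37.9 × 3.927/(12.9 + 3.927) = 8.845 mV.

V_A ≈ 8.85 mV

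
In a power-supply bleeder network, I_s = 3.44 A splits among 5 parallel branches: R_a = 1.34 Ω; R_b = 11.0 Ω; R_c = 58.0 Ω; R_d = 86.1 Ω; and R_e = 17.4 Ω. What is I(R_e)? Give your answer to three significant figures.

I ≈ 0.214 A

Conductances: ΣG = 1/1.34 + 1/11.0 + 1/58.0 + 1/86.1 + 1/17.4 = 0.9235 (1/Ω).
R_e takes the fraction G_k/ΣG = 0.05747/0.9235 = 0.06223, so I = 3.44 × 0.06223 = 0.2141 A.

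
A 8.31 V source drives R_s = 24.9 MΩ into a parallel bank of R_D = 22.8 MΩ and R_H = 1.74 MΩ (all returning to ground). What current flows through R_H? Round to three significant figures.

Parallel bank: R_p = 1/(1/22.8 + 1/1.74) = 1.617 MΩ.
V_A by voltage divider: V_A = 8.31 × 1.617/(24.9 + 1.617) = 0.5066 V.
I(R_H) = V_A / R_H = 0.5066/1.74 = 0.2912 µA.

I ≈ 0.291 µA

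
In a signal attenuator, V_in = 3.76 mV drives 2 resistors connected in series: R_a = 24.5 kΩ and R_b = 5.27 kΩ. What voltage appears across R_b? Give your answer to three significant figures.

ΣR = 24.5 + 5.27 = 29.77 kΩ.
Voltage divider: V = V_in · (5.270 / 29.77) = 3.76 × 0.1770 = 0.6656 mV.

V ≈ 0.666 mV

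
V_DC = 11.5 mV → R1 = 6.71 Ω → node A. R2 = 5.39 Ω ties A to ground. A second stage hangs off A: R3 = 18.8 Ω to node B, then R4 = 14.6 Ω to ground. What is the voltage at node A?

Node A sees R2 in parallel with the series input of stage 2, R3 + R4 = 33.40 Ω.
R2 ‖ (R3+R4) = 4.641 Ω.
First divider: V_A = V_DC · 4.641/(6.71 + 4.641) = 4.702 mV.

V_A ≈ 4.70 mV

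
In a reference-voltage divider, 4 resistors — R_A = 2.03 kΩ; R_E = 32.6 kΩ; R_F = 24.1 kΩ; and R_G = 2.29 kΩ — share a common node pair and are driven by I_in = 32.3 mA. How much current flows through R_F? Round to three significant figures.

Conductances: ΣG = 1/2.03 + 1/32.6 + 1/24.1 + 1/2.29 = 1.001 (1/kΩ).
By the current-divider rule, I = I_in · G_k/ΣG = 32.3 × 0.04143 = 1.338 mA.

I ≈ 1.34 mA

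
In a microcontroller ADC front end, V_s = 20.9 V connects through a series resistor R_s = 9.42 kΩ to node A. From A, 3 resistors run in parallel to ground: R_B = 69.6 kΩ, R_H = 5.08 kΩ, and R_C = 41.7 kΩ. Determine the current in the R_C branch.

Equivalent of the parallel group: R_p = 4.252 kΩ.
V_A by voltage divider: V_A = 20.9 × 4.252/(9.42 + 4.252) = 6.500 V.
Branch current I = V_A/R_C = 6.500/41.7 = 0.1559 mA.
(Equivalently: I_total = 1.529 mA, then current-divider fraction G_k/ΣG = 0.1020.)

I ≈ 0.156 mA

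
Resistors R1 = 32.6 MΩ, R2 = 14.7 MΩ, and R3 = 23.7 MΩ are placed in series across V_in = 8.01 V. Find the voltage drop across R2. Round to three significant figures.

V ≈ 1.66 V

Series total: ΣR = 32.6 + 14.7 + 23.7 = 71.00 MΩ.
Voltage divider: V = V_in · (14.70 / 71.00) = 8.01 × 0.2070 = 1.658 V.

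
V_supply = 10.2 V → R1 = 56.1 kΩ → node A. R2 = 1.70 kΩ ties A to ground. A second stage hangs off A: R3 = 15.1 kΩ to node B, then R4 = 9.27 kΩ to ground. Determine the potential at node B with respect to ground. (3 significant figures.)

V_B ≈ 0.107 V

Node A sees R2 in parallel with the series input of stage 2, R3 + R4 = 24.37 kΩ.
Effective lower resistance at A: R2 ‖ 24.37 = 1.589 kΩ.
So V_A = 10.2 × 0.02755 = 0.2810 V.
Then the unloaded second divider: V_B = V_A × R4/(R3+R4) = 0.2810 × 0.3804 = 0.1069 V.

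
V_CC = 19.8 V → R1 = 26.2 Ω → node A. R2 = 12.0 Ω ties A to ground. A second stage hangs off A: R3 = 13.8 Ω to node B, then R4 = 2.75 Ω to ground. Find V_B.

V_B ≈ 0.690 V

Node A sees R2 in parallel with the series input of stage 2, R3 + R4 = 16.55 Ω.
Effective lower resistance at A: R2 ‖ 16.55 = 6.956 Ω.
First divider: V_A = V_CC · 6.956/(26.2 + 6.956) = 4.154 V.
V_B = V_A × 0.1662 = 0.6903 V.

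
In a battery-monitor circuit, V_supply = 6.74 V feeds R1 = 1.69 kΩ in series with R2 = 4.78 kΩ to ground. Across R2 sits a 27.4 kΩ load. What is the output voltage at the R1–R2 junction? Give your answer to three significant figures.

R2 ‖ R_L = (4.78 × 27.4)/(4.78 + 27.4) = 4.070 kΩ.
Voltage divider with the loaded lower leg: V_out = 6.74 × 4.070/(1.69 + 4.070) = 6.74 × 0.7066 = 4.762 V.

V_out ≈ 4.76 V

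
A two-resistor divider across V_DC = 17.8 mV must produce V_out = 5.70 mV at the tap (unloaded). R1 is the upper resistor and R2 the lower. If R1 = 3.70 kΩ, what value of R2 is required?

The divider ratio is R2/(R1+R2) = 5.70/17.8 = 0.3202.
So R2 = R1 · V_out/(V_DC − V_out) = 3.70 × 5.70/(17.8 − 5.70) = 3.70 × 0.4711 = 1.743 kΩ.

R2 ≈ 1.74 kΩ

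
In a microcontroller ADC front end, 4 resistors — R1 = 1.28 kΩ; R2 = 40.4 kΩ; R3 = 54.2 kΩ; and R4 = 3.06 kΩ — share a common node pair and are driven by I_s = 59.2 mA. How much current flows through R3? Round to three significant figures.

I ≈ 0.949 mA

ΣG = 1/1.28 + 1/40.4 + 1/54.2 + 1/3.06 = 1.151.
R3 takes the fraction G_k/ΣG = 0.01845/1.151 = 0.01603, so I = 59.2 × 0.01603 = 0.9488 mA.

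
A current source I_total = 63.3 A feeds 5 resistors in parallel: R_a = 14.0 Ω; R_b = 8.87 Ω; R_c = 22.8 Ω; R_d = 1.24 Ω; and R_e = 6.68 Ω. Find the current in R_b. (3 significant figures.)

Conductances: ΣG = 1/14.0 + 1/8.87 + 1/22.8 + 1/1.24 + 1/6.68 = 1.184 (1/Ω).
By the current-divider rule, I = I_total · G_k/ΣG = 63.3 × 0.09520 = 6.026 A.

I ≈ 6.03 A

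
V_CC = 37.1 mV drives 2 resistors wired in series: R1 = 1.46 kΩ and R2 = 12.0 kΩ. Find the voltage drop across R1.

ΣR = 1.46 + 12.0 = 13.46 kΩ.
By the voltage-divider rule, V = 37.1 × 1.460/13.46 = 4.024 mV.

V ≈ 4.02 mV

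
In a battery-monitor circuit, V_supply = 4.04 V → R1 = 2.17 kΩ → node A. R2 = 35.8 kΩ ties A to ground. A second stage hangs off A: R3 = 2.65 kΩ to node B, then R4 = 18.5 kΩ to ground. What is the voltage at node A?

Looking into the second stage from A: R3 + R4 = 21.15 kΩ appears in parallel with R2.
R2 ‖ (R3+R4) = 13.30 kΩ.
So V_A = 4.04 × 0.8597 = 3.473 V.

V_A ≈ 3.47 V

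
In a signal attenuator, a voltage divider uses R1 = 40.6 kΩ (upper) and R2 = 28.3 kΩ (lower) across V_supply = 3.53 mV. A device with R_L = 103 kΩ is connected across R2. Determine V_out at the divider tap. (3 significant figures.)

R2 ‖ R_L = (28.3 × 103)/(28.3 + 103) = 22.20 kΩ.
Voltage divider with the loaded lower leg: V_out = 3.53 × 22.20/(40.6 + 22.20) = 3.53 × 0.3535 = 1.248 mV.
(Unloaded it would be 1.45 mV; the load pulls it down.)

V_out ≈ 1.25 mV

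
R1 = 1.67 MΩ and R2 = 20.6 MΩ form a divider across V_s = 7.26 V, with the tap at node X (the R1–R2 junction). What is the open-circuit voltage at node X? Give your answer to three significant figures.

V_th ≈ 6.72 V

V_th is the unloaded tap voltage: V_s · R2/(R1+R2) = 7.26 × 0.9250 = 6.716 V.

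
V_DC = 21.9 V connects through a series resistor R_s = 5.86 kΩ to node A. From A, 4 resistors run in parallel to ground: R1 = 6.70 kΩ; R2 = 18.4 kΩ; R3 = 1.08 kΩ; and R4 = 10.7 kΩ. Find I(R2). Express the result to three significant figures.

I ≈ 0.146 mA

Equivalent of the parallel group: R_p = 0.8177 kΩ.
V_A = 21.9 × 0.8177/6.678 = 2.682 V.
I(R2) = V_A / R2 = 2.682/18.4 = 0.1457 mA.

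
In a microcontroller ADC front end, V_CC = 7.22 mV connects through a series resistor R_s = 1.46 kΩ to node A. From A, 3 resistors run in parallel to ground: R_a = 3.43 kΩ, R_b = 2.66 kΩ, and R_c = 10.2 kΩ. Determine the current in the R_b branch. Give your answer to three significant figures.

I ≈ 1.28 µA

Equivalent of the parallel group: R_p = 1.306 kΩ.
V_A by voltage divider: V_A = 7.22 × 1.306/(1.46 + 1.306) = 3.409 mV.
Branch current I = V_A/R_b = 3.409/2.66 = 1.282 µA.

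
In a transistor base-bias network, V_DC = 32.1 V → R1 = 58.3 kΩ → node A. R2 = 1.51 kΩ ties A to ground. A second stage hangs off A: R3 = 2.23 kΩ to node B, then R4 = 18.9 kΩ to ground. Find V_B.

V_B ≈ 0.678 V

Looking into the second stage from A: R3 + R4 = 21.13 kΩ appears in parallel with R2.
Effective lower resistance at A: R2 ‖ 21.13 = 1.409 kΩ.
So V_A = 32.1 × 0.02360 = 0.7576 V.
Then the unloaded second divider: V_B = V_A × R4/(R3+R4) = 0.7576 × 0.8945 = 0.6777 V.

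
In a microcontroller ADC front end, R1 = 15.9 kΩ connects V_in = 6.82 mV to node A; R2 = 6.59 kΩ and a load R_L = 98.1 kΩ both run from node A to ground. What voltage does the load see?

V_out ≈ 1.91 mV

R2 ‖ R_L = (6.59 × 98.1)/(6.59 + 98.1) = 6.175 kΩ.
Voltage divider with the loaded lower leg: V_out = 6.82 × 6.175/(15.9 + 6.175) = 6.82 × 0.2797 = 1.908 mV.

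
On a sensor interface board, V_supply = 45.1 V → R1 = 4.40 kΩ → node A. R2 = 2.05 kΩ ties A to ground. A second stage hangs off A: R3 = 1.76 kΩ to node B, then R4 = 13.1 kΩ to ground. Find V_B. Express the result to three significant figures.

V_B ≈ 11.5 V

Looking into the second stage from A: R3 + R4 = 14.86 kΩ appears in parallel with R2.
R2 ‖ (R3+R4) = 1.801 kΩ.
So V_A = 45.1 × 0.2905 = 13.10 V.
V_B = V_A × 0.8816 = 11.55 V.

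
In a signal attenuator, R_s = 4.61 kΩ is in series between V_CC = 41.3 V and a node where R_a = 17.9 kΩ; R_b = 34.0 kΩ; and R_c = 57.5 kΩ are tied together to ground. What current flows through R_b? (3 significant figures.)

Equivalent of the parallel group: R_p = 9.740 kΩ.
Node voltage V_A = V_CC · R_p/(R_s + R_p) = 41.3 × 0.6787 = 28.03 V.
I(R_b) = V_A / R_b = 28.03/34.0 = 0.8245 mA.

I ≈ 0.824 mA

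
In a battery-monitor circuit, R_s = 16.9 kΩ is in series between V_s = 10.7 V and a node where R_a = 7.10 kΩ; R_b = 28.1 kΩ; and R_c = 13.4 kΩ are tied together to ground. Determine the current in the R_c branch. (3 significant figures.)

I ≈ 0.152 mA

Parallel bank: R_p = 1/(1/7.10 + 1/28.1 + 1/13.4) = 3.983 kΩ.
V_A by voltage divider: V_A = 10.7 × 3.983/(16.9 + 3.983) = 2.041 V.
Branch current I = V_A/R_c = 2.041/13.4 = 0.1523 mA.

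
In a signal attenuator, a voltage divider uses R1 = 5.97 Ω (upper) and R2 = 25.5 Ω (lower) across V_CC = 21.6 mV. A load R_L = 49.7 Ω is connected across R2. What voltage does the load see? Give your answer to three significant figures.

The load sits in parallel with R2, giving an effective lower resistance R2' = R2·R_L/(R2+R_L) = 16.85 Ω.
Voltage divider with the loaded lower leg: V_out = 21.6 × 16.85/(5.97 + 16.85) = 21.6 × 0.7384 = 15.95 mV.

V_out ≈ 15.9 mV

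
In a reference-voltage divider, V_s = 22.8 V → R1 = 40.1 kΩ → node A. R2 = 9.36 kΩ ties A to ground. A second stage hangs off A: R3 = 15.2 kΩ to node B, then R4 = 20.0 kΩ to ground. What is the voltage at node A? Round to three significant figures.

Node A sees R2 in parallel with the series input of stage 2, R3 + R4 = 35.20 kΩ.
R2 ‖ (R3+R4) = 7.394 kΩ.
V_A = 22.8 × 7.394/(40.1 + 7.394) = 3.550 V.

V_A ≈ 3.55 V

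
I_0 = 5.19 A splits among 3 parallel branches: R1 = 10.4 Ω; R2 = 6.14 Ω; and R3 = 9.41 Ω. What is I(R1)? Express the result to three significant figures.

I ≈ 1.37 A

ΣG = 1/10.4 + 1/6.14 + 1/9.41 = 0.3653.
By the current-divider rule, I = I_0 · G_k/ΣG = 5.19 × 0.2632 = 1.366 A.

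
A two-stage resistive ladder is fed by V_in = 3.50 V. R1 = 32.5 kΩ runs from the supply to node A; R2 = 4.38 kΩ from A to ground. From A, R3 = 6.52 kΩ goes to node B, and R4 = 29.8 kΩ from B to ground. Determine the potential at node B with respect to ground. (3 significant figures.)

The second stage (R3 + R4 = 36.32 kΩ) loads node A in parallel with R2.
Effective lower resistance at A: R2 ‖ 36.32 = 3.909 kΩ.
V_A = 3.50 × 3.909/(32.5 + 3.909) = 0.3757 V.
Stage 2 is unloaded, so V_B = V_A · R4/(R3+R4) = 0.3757 × 29.8/36.32 = 0.3083 V.

V_B ≈ 0.308 V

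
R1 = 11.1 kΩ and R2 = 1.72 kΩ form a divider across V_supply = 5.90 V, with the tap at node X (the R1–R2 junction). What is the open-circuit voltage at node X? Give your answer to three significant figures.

V_th ≈ 0.792 V

V_th is the unloaded tap voltage: V_supply · R2/(R1+R2) = 5.90 × 0.1342 = 0.7916 V.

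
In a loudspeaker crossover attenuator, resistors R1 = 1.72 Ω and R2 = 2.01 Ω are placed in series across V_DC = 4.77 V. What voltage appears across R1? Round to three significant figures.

V ≈ 2.20 V

Total series resistance ΣR = 1.72 + 2.01 = 3.730 Ω.
V = V_DC · R/ΣR = 4.77 × 0.4611 = 2.200 V.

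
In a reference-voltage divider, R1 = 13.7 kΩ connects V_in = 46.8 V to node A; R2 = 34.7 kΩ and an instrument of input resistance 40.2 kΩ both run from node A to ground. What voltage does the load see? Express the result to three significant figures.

R2 ‖ R_L = (34.7 × 40.2)/(34.7 + 40.2) = 18.62 kΩ.
Voltage divider with the loaded lower leg: V_out = 46.8 × 18.62/(13.7 + 18.62) = 46.8 × 0.5762 = 26.96 V.

V_out ≈ 27.0 V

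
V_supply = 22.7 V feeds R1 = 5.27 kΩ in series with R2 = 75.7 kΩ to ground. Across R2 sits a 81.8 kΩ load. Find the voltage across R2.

The load sits in parallel with R2, giving an effective lower resistance R2' = R2·R_L/(R2+R_L) = 39.32 kΩ.
Voltage divider with the loaded lower leg: V_out = 22.7 × 39.32/(5.27 + 39.32) = 22.7 × 0.8818 = 20.02 V.
(Unloaded it would be 21.2 V; the load pulls it down.)

V_out ≈ 20.0 V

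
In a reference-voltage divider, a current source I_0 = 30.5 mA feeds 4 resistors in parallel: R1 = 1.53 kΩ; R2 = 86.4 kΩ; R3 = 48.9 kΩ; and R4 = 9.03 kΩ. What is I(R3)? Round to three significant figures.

I ≈ 0.783 mA

Conductances: ΣG = 1/1.53 + 1/86.4 + 1/48.9 + 1/9.03 = 0.7964 (1/kΩ).
Current divider: I(R3) = I_0 · G_k/ΣG = 30.5 × (0.02045/0.7964) = 30.5 × 0.02568 = 0.7832 mA.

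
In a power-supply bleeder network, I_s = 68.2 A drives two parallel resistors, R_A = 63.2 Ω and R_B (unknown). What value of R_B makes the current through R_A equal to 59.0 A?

R_B ≈ 405 Ω

Two-branch current divider: I_A = I_s · R_B/(R_A + R_B).
59.0/68.2 = R_B/(R_A + R_B) → R_B = R_A · (0.8651)/(1 − 0.8651) = 63.2 × 6.413 = 405.3 Ω.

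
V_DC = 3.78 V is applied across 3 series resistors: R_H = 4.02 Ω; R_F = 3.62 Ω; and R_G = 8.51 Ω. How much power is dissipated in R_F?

The common current is I = 3.78/16.15 = 0.2341 A.
P(R_F) = I²·R_F = (0.2341)² × 3.62 = 0.1983 W.

P ≈ 0.198 W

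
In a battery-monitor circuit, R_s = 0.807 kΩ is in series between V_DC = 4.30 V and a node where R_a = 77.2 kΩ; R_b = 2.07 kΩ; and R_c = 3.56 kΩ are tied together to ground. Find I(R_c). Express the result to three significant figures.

I ≈ 0.742 mA

Parallel bank: R_p = 1/(1/77.2 + 1/2.07 + 1/3.56) = 1.287 kΩ.
V_A by voltage divider: V_A = 4.30 × 1.287/(0.807 + 1.287) = 2.643 V.
Branch current I = V_A/R_c = 2.643/3.56 = 0.7424 mA.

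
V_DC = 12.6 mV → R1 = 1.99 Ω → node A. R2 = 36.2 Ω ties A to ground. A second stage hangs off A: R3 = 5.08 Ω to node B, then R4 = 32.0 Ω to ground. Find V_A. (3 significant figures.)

V_A ≈ 11.4 mV

The second stage (R3 + R4 = 37.08 Ω) loads node A in parallel with R2.
Effective lower resistance at A: R2 ‖ 37.08 = 18.32 Ω.
First divider: V_A = V_DC · 18.32/(1.99 + 18.32) = 11.37 mV.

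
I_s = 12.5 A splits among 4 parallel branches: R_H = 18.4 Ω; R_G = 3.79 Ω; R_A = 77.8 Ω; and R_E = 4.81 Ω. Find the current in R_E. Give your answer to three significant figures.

I ≈ 4.82 A

Total conductance ΣG = 1/18.4 + 1/3.79 + 1/77.8 + 1/4.81 = 0.5390 (units of 1/Ω).
Current divider: I(R_E) = I_s · G_k/ΣG = 12.5 × (0.2079/0.5390) = 12.5 × 0.3857 = 4.822 A.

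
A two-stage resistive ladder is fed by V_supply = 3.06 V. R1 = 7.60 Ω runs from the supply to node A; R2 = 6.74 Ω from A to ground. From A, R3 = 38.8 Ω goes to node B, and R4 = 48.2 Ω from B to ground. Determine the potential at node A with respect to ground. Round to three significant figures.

Looking into the second stage from A: R3 + R4 = 87.00 Ω appears in parallel with R2.
R2 ‖ (R3+R4) = 6.255 Ω.
V_A = 3.06 × 6.255/(7.60 + 6.255) = 1.382 V.

V_A ≈ 1.38 V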